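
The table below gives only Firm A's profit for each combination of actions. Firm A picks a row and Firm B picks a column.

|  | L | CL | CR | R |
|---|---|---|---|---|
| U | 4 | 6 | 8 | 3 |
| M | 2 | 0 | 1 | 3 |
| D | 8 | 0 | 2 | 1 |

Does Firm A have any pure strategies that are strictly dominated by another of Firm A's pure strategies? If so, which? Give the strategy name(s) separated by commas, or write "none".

none

U is not dominated — it holds its own against M at L (4>2); D at CL (6>0).
M: no other strategy beats it everywhere (U at R (3=3); D at CL (0=0)).
Nothing dominates D: U at L (8>4); M at L (8>2).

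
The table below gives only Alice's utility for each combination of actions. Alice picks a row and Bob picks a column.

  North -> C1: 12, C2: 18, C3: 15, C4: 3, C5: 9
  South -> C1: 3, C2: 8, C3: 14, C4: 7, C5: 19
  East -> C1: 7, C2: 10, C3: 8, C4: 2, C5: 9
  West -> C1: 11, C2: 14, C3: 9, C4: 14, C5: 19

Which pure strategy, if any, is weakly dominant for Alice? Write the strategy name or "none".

none

North fails to dominate South at C4 (3<7).
South fails to dominate North at C1 (3<12).
East fails to dominate North at C1 (7<12).
West fails to dominate North at C1 (11<12).
No single strategy dominates all the others.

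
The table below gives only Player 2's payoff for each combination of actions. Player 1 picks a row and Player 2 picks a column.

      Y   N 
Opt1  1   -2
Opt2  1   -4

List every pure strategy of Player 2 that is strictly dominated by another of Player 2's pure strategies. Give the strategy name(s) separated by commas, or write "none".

Y is not dominated — it holds its own against N at Opt1 (1>-2).
N: dominated, since Y does at least as well everywhere (Opt1: 1>-2, Opt2: 1>-4).

N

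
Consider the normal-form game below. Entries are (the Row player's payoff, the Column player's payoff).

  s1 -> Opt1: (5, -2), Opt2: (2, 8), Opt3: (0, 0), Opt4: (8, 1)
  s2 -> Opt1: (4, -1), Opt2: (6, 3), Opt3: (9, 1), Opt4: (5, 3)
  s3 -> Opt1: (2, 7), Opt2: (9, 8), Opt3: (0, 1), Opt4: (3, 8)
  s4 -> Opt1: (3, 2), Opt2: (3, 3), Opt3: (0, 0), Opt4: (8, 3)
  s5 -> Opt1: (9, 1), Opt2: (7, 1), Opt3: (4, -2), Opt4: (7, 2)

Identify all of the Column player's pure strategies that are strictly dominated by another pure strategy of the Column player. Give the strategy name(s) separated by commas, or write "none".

Opt1, Opt3

Opt1 is strictly dominated by Opt4 (s1: 1>-2, s2: 3>-1, s3: 8>7, s4: 3>2, s5: 2>1).
Opt2 is not dominated — it holds its own against Opt1 at s1 (8>-2); Opt3 at s1 (8>0); Opt4 at s1 (8>1).
Opt3 is strictly dominated by Opt2 (s1: 8>0, s2: 3>1, s3: 8>1, s4: 3>0, s5: 1>-2).
Nothing dominates Opt4: Opt1 at s1 (1>-2); Opt2 at s2 (3=3); Opt3 at s1 (1>0).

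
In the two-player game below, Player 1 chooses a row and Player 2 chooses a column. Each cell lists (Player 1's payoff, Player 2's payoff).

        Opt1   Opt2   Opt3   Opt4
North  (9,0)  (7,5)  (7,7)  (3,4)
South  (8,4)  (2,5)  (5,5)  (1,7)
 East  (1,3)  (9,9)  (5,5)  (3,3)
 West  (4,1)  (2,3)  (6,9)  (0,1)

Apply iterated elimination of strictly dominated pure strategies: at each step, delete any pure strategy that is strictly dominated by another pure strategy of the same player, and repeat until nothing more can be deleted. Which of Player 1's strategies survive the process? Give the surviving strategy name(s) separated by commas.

North, East

For Player 1, North strictly dominates South on the remaining columns (Opt1: 9>8, Opt2: 7>2, Opt3: 7>5, Opt4: 3>1); eliminate South.
Row West is eliminated: North beats it against every remaining column (Opt1: 9>4, Opt2: 7>2, Opt3: 7>6, Opt4: 3>0).
Player 2's strategy Opt1 is strictly dominated by Opt2 (North: 5>0, East: 9>3) and is removed.
Player 2's strategy Opt4 is strictly dominated by Opt2 (North: 5>4, East: 9>3) and is removed.
Among the remaining strategies, none is strictly dominated by another pure strategy of the same player, so the elimination stops.
Surviving strategies — Player 1: {North, East}; Player 2: {Opt2, Opt3}.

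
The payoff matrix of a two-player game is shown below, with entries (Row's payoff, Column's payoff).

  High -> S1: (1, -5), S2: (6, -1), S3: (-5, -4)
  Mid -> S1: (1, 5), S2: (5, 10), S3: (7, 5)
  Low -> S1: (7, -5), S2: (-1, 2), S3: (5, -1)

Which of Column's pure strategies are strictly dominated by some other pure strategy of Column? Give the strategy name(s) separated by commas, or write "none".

S2 strictly dominates S1 — High: -1>-5, Mid: 10>5, Low: 2>-5.
S2 is not dominated — it holds its own against S1 at High (-1>-5); S3 at High (-1>-4).
S3 is strictly dominated by S2 (High: -1>-4, Mid: 10>5, Low: 2>-1).

S1, S3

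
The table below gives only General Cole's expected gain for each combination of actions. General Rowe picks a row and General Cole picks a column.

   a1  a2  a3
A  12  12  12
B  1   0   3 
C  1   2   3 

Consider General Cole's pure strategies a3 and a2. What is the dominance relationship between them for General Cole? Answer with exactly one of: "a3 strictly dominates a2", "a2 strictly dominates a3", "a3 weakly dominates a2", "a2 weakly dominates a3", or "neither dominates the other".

a3's payoffs vs a2's, by General Rowe's action — A: 12=12, B: 3>0, C: 3>2.
a3 is at least as good everywhere and strictly better somewhere (tied only at A), so a3 weakly but not strictly dominates a2.

a3 weakly dominates a2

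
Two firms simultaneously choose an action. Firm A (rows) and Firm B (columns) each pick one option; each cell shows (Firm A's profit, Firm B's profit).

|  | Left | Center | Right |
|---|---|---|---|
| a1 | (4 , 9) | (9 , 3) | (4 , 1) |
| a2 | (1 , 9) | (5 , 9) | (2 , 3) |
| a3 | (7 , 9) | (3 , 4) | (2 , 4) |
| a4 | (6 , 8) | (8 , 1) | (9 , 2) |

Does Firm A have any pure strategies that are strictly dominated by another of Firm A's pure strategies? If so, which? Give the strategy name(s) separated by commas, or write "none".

a1 is not dominated — it holds its own against a2 at Left (4>1); a3 at Center (9>3); a4 at Center (9>8).
a2: dominated, since a1 does at least as well everywhere (Left: 4>1, Center: 9>5, Right: 4>2).
Nothing dominates a3: a1 at Left (7>4); a2 at Left (7>1); a4 at Left (7>6).
a4 is not dominated — it holds its own against a1 at Left (6>4); a2 at Left (6>1); a3 at Center (8>3).

a2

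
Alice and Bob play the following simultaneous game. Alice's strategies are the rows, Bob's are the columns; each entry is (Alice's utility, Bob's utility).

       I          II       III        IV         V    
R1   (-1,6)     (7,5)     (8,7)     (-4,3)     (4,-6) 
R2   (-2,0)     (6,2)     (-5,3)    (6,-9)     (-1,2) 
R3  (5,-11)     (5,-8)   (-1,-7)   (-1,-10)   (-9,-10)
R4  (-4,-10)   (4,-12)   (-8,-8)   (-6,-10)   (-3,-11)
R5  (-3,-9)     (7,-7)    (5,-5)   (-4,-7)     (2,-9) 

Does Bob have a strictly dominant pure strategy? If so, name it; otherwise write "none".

III

III vs I: R1: 7>6, R2: 3>0, R3: -7>-11, R4: -8>-10, R5: -5>-9.
III vs II: R1: 7>5, R2: 3>2, R3: -7>-8, R4: -8>-12, R5: -5>-7.
III vs IV: R1: 7>3, R2: 3>-9, R3: -7>-10, R4: -8>-10, R5: -5>-7.
III vs V: R1: 7>-6, R2: 3>2, R3: -7>-10, R4: -8>-11, R5: -5>-9.
III strictly beats every other strategy against every opponent action, so it is strictly dominant.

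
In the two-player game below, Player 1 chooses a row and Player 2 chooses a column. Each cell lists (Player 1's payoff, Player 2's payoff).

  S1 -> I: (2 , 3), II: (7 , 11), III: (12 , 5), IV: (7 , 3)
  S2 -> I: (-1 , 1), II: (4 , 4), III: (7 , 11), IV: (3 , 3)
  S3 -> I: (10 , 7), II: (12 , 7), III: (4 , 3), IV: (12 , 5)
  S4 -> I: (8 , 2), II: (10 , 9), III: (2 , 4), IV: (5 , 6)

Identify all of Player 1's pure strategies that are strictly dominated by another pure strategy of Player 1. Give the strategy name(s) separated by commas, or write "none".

S2, S4

Nothing dominates S1: S2 at I (2>-1); S3 at III (12>4); S4 at III (12>2).
S1 strictly dominates S2 — I: 2>-1, II: 7>4, III: 12>7, IV: 7>3.
S3: no other strategy beats it everywhere (S1 at I (10>2); S2 at I (10>-1); S4 at I (10>8)).
S4 is strictly dominated by S3 (I: 10>8, II: 12>10, III: 4>2, IV: 12>5).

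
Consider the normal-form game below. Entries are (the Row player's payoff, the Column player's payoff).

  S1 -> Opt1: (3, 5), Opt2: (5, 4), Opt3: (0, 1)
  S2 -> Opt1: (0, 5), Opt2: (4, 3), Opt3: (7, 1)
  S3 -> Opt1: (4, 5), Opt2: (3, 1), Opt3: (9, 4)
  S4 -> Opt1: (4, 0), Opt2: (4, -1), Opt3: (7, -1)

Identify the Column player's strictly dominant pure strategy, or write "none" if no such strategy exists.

Opt1

Opt1 vs Opt2: S1: 5>4, S2: 5>3, S3: 5>1, S4: 0>-1.
Opt1 vs Opt3: S1: 5>1, S2: 5>1, S3: 5>4, S4: 0>-1.
Opt1 strictly beats every other strategy against every opponent action, so it is strictly dominant.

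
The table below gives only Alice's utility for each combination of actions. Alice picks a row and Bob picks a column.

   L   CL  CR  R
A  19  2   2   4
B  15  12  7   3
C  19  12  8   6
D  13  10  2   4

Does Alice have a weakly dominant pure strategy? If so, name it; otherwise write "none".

C

C vs A: L: 19=19, CL: 12>2, CR: 8>2, R: 6>4.
C vs B: L: 19>15, CL: 12=12, CR: 8>7, R: 6>3.
C vs D: L: 19>13, CL: 12>10, CR: 8>2, R: 6>4.
C is at least as good as every other strategy against every opponent action, so it is weakly dominant.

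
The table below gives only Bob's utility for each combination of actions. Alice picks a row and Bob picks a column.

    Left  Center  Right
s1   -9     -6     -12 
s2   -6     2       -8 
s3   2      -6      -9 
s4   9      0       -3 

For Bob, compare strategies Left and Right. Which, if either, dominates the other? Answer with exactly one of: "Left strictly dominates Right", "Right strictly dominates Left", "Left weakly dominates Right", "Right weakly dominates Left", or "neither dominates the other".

Compare Left to Right across each opponent action: s1: -9>-12, s2: -6>-8, s3: 2>-9, s4: 9>-3.
Left gives a strictly higher payoff against each opponent action, so Left strictly dominates Right.

Left strictly dominates Right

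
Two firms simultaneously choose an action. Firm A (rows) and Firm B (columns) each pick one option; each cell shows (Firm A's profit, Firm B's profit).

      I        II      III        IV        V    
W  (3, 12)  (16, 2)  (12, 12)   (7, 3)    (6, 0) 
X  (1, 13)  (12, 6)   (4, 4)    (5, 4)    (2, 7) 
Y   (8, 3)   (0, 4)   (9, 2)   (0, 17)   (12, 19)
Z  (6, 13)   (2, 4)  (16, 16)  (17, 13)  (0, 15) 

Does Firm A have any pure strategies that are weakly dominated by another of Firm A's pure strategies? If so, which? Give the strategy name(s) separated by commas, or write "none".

W: no other strategy beats it everywhere (X at I (3>1); Y at II (16>0); Z at II (16>2)).
W weakly dominates X — I: 3>1, II: 16>12, III: 12>4, IV: 7>5, V: 6>2.
Y is not dominated — it holds its own against W at I (8>3); X at I (8>1); Z at I (8>6).
Z is not dominated — it holds its own against W at I (6>3); X at I (6>1); Y at II (2>0).

X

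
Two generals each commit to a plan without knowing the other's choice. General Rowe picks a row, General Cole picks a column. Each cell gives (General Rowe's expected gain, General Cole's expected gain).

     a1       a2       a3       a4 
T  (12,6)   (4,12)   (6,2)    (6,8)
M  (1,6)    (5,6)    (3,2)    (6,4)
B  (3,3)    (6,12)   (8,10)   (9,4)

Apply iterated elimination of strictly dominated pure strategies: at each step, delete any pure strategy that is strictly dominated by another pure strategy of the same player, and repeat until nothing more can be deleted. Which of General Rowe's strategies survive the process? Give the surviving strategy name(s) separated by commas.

General Rowe's strategy M is strictly dominated by B (a1: 3>1, a2: 6>5, a3: 8>3, a4: 9>6) and is removed.
For General Cole, a2 strictly dominates a1 on the remaining rows (T: 12>6, B: 12>3); eliminate a1.
Row T is eliminated: B beats it against every remaining column (a2: 6>4, a3: 8>6, a4: 9>6).
General Cole's strategy a3 is strictly dominated by a2 (B: 12>10) and is removed.
For General Cole, a2 strictly dominates a4 on the remaining rows (B: 12>4); eliminate a4.
Among the remaining strategies, none is strictly dominated by another pure strategy of the same player, so the elimination stops.
Surviving strategies — General Rowe: {B}; General Cole: {a2}.

B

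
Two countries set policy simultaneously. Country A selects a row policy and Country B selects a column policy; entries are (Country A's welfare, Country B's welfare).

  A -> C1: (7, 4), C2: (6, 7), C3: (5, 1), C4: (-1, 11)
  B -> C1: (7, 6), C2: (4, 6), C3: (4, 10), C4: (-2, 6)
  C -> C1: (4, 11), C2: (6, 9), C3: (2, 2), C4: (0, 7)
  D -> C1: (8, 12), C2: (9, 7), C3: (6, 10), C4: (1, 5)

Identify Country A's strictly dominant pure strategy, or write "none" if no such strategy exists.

D

D vs A: C1: 8>7, C2: 9>6, C3: 6>5, C4: 1>-1.
D vs B: C1: 8>7, C2: 9>4, C3: 6>4, C4: 1>-2.
D vs C: C1: 8>4, C2: 9>6, C3: 6>2, C4: 1>0.
D strictly beats every other strategy against every opponent action, so it is strictly dominant.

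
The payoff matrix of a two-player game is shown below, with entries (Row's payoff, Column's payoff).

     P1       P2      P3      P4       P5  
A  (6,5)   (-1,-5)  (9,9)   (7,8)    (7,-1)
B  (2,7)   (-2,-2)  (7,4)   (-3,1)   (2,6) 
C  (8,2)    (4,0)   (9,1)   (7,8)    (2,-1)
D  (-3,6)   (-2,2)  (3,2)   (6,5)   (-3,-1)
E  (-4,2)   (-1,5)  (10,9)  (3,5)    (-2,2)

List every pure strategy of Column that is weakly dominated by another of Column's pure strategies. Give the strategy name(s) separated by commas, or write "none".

Nothing dominates P1: P2 at A (5>-5); P3 at B (7>4); P4 at B (7>1); P5 at A (5>-1).
P3 weakly dominates P2 — A: 9>-5, B: 4>-2, C: 1>0, D: 2=2, E: 9>5.
P3 is not dominated — it holds its own against P1 at A (9>5); P2 at A (9>-5); P4 at A (9>8); P5 at A (9>-1).
P4 is not dominated — it holds its own against P1 at A (8>5); P2 at A (8>-5); P3 at C (8>1); P5 at A (8>-1).
P5 is weakly dominated by P1 (A: 5>-1, B: 7>6, C: 2>-1, D: 6>-1, E: 2=2).

P2, P5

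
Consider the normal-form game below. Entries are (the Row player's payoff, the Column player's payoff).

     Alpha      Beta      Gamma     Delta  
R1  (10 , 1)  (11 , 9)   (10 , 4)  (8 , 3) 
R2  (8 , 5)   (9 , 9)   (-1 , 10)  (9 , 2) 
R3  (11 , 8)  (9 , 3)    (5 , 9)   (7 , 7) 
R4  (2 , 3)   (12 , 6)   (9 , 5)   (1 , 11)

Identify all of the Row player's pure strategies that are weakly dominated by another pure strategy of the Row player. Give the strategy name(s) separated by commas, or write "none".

none

Nothing dominates R1: R2 at Alpha (10>8); R3 at Beta (11>9); R4 at Alpha (10>2).
Nothing dominates R2: R1 at Delta (9>8); R3 at Delta (9>7); R4 at Alpha (8>2).
Nothing dominates R3: R1 at Alpha (11>10); R2 at Alpha (11>8); R4 at Alpha (11>2).
R4: no other strategy beats it everywhere (R1 at Beta (12>11); R2 at Beta (12>9); R3 at Beta (12>9)).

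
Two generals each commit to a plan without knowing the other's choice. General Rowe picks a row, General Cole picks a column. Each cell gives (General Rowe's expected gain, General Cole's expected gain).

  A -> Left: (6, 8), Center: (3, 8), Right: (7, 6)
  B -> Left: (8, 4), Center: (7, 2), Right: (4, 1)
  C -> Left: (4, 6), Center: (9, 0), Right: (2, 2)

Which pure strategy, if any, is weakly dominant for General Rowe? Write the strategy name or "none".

none

A fails to dominate B at Left (6<8).
B fails to dominate A at Right (4<7).
C fails to dominate A at Left (4<6).
No single strategy dominates all the others.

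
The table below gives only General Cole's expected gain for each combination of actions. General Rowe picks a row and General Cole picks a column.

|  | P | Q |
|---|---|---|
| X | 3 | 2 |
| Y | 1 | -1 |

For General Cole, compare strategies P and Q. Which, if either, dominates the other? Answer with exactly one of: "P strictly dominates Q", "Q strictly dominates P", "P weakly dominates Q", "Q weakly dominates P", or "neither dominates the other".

P's payoffs vs Q's, by General Rowe's action — X: 3>2, Y: 1>-1.
P gives a strictly higher payoff against each choice by General Rowe, so P strictly dominates Q.

P strictly dominates Q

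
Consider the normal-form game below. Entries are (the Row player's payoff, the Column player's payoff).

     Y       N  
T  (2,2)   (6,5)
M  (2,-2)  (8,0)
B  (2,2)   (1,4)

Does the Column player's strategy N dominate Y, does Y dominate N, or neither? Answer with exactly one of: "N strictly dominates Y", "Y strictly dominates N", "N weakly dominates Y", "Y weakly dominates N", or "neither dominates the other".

N's payoffs vs Y's, by the Row player's action — T: 5>2, M: 0>-2, B: 4>2.
Every comparison favours N, so N strictly dominates Y.

N strictly dominates Y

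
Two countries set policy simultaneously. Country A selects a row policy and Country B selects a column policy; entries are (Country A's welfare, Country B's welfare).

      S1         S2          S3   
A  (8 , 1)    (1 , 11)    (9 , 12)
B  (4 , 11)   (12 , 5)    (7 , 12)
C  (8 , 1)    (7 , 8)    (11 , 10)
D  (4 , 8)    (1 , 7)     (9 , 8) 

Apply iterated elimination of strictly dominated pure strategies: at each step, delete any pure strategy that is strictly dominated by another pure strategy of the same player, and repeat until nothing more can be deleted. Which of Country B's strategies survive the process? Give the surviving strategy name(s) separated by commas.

S3

Country A's strategy D is strictly dominated by C (S1: 8>4, S2: 7>1, S3: 11>9) and is removed.
Country B's strategy S1 is strictly dominated by S3 (A: 12>1, B: 12>11, C: 10>1) and is removed.
For Country A, C strictly dominates A on the remaining columns (S2: 7>1, S3: 11>9); eliminate A.
Country B's strategy S2 is strictly dominated by S3 (B: 12>5, C: 10>8) and is removed.
For Country A, C strictly dominates B on the remaining columns (S3: 11>7); eliminate B.
Among the remaining strategies, none is strictly dominated by another pure strategy of the same player, so the elimination stops.
Surviving strategies — Country A: {C}; Country B: {S3}.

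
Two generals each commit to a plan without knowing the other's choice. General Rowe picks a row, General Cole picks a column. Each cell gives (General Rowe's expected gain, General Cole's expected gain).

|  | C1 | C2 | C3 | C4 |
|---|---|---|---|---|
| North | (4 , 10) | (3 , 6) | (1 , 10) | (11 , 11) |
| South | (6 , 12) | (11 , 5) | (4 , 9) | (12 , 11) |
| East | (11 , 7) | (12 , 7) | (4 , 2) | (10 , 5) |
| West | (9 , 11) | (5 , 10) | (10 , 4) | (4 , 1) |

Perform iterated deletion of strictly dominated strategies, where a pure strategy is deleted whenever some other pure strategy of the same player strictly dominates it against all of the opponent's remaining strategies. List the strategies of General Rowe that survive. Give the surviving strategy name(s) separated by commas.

East

For General Rowe, South strictly dominates North on the remaining columns (C1: 6>4, C2: 11>3, C3: 4>1, C4: 12>11); eliminate North.
General Cole's strategy C3 is strictly dominated by C1 (South: 12>9, East: 7>2, West: 11>4) and is removed.
General Rowe's strategy West is strictly dominated by East (C1: 11>9, C2: 12>5, C4: 10>4) and is removed.
Column C4 is eliminated: C1 beats it against every remaining row (South: 12>11, East: 7>5).
Row South is eliminated: East beats it against every remaining column (C1: 11>6, C2: 12>11).
Among the remaining strategies, none is strictly dominated by another pure strategy of the same player, so the elimination stops.
Surviving strategies — General Rowe: {East}; General Cole: {C1, C2}.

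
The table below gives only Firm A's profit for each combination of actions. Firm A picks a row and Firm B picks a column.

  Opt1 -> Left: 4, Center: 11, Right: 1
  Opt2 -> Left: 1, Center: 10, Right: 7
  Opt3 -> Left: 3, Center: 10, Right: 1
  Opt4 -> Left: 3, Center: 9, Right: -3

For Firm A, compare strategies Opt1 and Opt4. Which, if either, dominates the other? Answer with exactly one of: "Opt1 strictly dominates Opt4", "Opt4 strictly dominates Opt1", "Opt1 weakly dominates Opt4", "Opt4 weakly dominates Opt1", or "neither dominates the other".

Opt1 strictly dominates Opt4

Compare Opt1 to Opt4 across each opponent action: Left: 4>3, Center: 11>9, Right: 1>-3.
Every comparison favours Opt1, so Opt1 strictly dominates Opt4.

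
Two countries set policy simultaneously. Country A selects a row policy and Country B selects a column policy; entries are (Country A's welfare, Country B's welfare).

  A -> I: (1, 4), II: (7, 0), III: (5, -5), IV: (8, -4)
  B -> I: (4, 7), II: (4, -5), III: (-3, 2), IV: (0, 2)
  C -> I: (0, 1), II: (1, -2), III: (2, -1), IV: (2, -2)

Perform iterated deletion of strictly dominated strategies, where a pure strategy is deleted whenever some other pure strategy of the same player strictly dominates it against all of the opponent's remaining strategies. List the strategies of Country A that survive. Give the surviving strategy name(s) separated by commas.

Row C is eliminated: A beats it against every remaining column (I: 1>0, II: 7>1, III: 5>2, IV: 8>2).
For Country B, I strictly dominates II on the remaining rows (A: 4>0, B: 7>-5); eliminate II.
Country B's strategy III is strictly dominated by I (A: 4>-5, B: 7>2) and is removed.
Column IV is eliminated: I beats it against every remaining row (A: 4>-4, B: 7>2).
Country A's strategy A is strictly dominated by B (I: 4>1) and is removed.
Among the remaining strategies, none is strictly dominated by another pure strategy of the same player, so the elimination stops.
Surviving strategies — Country A: {B}; Country B: {I}.

B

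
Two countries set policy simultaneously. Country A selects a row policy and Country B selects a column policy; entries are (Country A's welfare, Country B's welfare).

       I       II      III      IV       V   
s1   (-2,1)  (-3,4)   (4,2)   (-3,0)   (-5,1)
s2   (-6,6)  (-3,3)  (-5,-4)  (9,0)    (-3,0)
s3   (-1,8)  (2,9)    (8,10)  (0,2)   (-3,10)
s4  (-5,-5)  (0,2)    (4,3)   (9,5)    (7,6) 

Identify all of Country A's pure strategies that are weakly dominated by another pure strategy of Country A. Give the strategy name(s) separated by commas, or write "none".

s3 weakly dominates s1 — I: -1>-2, II: 2>-3, III: 8>4, IV: 0>-3, V: -3>-5.
s2: dominated, since s4 does at least as well everywhere (I: -5>-6, II: 0>-3, III: 4>-5, IV: 9=9, V: 7>-3).
Nothing dominates s3: s1 at I (-1>-2); s2 at I (-1>-6); s4 at I (-1>-5).
s4 is not dominated — it holds its own against s1 at II (0>-3); s2 at I (-5>-6); s3 at IV (9>0).

s1, s2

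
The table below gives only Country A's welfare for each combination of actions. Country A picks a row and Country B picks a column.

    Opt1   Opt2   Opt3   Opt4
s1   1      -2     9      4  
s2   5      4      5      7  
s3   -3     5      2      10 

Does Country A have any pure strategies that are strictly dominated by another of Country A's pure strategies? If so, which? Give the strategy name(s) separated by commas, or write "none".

none

Nothing dominates s1: s2 at Opt3 (9>5); s3 at Opt1 (1>-3).
s2 is not dominated — it holds its own against s1 at Opt1 (5>1); s3 at Opt1 (5>-3).
s3 is not dominated — it holds its own against s1 at Opt2 (5>-2); s2 at Opt2 (5>4).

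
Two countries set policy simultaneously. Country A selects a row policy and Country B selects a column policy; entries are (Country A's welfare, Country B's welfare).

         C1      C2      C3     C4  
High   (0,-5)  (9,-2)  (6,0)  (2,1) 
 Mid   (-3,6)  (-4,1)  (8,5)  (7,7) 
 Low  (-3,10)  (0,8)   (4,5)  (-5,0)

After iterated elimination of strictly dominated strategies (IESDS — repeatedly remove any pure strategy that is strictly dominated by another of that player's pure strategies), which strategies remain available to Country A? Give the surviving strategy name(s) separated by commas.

Country A's strategy Low is strictly dominated by High (C1: 0>-3, C2: 9>0, C3: 6>4, C4: 2>-5) and is removed.
For Country B, C4 strictly dominates C1 on the remaining rows (High: 1>-5, Mid: 7>6); eliminate C1.
Column C2 is eliminated: C3 beats it against every remaining row (High: 0>-2, Mid: 5>1).
Country A's strategy High is strictly dominated by Mid (C3: 8>6, C4: 7>2) and is removed.
Column C3 is eliminated: C4 beats it against every remaining row (Mid: 7>5).
Among the remaining strategies, none is strictly dominated by another pure strategy of the same player, so the elimination stops.
Surviving strategies — Country A: {Mid}; Country B: {C4}.

Mid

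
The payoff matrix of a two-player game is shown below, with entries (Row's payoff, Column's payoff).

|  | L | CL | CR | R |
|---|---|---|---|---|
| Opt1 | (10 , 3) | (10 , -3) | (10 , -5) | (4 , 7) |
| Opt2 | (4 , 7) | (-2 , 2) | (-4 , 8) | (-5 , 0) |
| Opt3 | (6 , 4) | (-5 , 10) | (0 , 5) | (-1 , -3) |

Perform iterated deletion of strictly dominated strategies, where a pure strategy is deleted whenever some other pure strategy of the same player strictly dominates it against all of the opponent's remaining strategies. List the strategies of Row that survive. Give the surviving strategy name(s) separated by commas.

Opt1

Row Opt2 is eliminated: Opt1 beats it against every remaining column (L: 10>4, CL: 10>-2, CR: 10>-4, R: 4>-5).
Row Opt3 is eliminated: Opt1 beats it against every remaining column (L: 10>6, CL: 10>-5, CR: 10>0, R: 4>-1).
Column L is eliminated: R beats it against every remaining row (Opt1: 7>3).
Column's strategy CL is strictly dominated by R (Opt1: 7>-3) and is removed.
Column's strategy CR is strictly dominated by R (Opt1: 7>-5) and is removed.
Among the remaining strategies, none is strictly dominated by another pure strategy of the same player, so the elimination stops.
Surviving strategies — Row: {Opt1}; Column: {R}.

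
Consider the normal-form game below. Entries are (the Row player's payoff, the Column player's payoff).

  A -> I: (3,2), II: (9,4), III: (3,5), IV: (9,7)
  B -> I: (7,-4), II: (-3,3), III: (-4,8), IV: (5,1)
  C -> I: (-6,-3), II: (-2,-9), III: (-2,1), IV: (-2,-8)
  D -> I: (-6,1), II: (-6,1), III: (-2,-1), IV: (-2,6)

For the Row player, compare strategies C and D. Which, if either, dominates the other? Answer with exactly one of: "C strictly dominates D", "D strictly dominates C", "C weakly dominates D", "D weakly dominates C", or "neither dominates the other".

C weakly dominates D

Compare C to D across every action of the Column player: I: -6=-6, II: -2>-6, III: -2=-2, IV: -2=-2.
C is at least as good everywhere and strictly better somewhere (tied only at I, III, IV), so C weakly but not strictly dominates D.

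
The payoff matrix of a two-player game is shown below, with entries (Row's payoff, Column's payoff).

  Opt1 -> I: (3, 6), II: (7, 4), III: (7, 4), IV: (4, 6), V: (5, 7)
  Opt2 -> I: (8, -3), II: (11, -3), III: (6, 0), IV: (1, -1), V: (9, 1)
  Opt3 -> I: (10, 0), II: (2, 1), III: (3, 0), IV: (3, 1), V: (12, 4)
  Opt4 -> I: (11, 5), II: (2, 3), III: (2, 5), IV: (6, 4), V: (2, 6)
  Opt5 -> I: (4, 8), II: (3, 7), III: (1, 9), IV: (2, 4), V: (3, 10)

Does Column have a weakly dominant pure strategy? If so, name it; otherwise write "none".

V

V vs I: Opt1: 7>6, Opt2: 1>-3, Opt3: 4>0, Opt4: 6>5, Opt5: 10>8.
V vs II: Opt1: 7>4, Opt2: 1>-3, Opt3: 4>1, Opt4: 6>3, Opt5: 10>7.
V vs III: Opt1: 7>4, Opt2: 1>0, Opt3: 4>0, Opt4: 6>5, Opt5: 10>9.
V vs IV: Opt1: 7>6, Opt2: 1>-1, Opt3: 4>1, Opt4: 6>4, Opt5: 10>4.
V is at least as good as every other strategy against every opponent action, so it is weakly dominant.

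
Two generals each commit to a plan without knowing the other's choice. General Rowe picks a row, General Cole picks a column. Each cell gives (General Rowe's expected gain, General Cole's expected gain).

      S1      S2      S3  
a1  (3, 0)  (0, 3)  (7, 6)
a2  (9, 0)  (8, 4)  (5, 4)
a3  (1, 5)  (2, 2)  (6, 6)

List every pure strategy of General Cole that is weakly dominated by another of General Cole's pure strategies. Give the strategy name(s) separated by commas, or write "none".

S1, S2

S1: dominated, since S3 does at least as well everywhere (a1: 6>0, a2: 4>0, a3: 6>5).
S3 weakly dominates S2 — a1: 6>3, a2: 4=4, a3: 6>2.
S3: no other strategy beats it everywhere (S1 at a1 (6>0); S2 at a1 (6>3)).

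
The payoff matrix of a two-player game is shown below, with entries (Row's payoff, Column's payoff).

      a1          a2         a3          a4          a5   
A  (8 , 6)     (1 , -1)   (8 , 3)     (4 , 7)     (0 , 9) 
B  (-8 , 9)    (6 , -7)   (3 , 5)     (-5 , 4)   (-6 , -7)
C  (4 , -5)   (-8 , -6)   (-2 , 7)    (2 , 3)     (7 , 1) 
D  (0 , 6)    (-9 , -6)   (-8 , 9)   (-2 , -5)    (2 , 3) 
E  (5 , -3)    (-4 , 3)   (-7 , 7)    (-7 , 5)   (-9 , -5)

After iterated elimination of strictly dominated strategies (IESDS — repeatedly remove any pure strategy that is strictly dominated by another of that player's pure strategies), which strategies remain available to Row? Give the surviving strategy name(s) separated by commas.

Row D is eliminated: C beats it against every remaining column (a1: 4>0, a2: -8>-9, a3: -2>-8, a4: 2>-2, a5: 7>2).
Row's strategy E is strictly dominated by A (a1: 8>5, a2: 1>-4, a3: 8>-7, a4: 4>-7, a5: 0>-9) and is removed.
Column a2 is eliminated: a1 beats it against every remaining row (A: 6>-1, B: 9>-7, C: -5>-6).
Row's strategy B is strictly dominated by A (a1: 8>-8, a3: 8>3, a4: 4>-5, a5: 0>-6) and is removed.
Column a1 is eliminated: a4 beats it against every remaining row (A: 7>6, C: 3>-5).
Among the remaining strategies, none is strictly dominated by another pure strategy of the same player, so the elimination stops.
Surviving strategies — Row: {A, C}; Column: {a3, a4, a5}.

A, C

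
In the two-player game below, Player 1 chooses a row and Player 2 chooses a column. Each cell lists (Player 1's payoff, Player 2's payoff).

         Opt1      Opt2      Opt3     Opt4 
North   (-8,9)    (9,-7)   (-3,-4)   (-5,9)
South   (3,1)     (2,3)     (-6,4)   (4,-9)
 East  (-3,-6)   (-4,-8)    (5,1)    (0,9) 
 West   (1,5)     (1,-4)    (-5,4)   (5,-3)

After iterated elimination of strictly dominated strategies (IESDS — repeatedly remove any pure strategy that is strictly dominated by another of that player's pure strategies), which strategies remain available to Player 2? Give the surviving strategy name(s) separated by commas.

Opt1, Opt3, Opt4

For Player 2, Opt3 strictly dominates Opt2 on the remaining rows (North: -4>-7, South: 4>3, East: 1>-8, West: 4>-4); eliminate Opt2.
Row North is eliminated: East beats it against every remaining column (Opt1: -3>-8, Opt3: 5>-3, Opt4: 0>-5).
Among the remaining strategies, none is strictly dominated by another pure strategy of the same player, so the elimination stops.
Surviving strategies — Player 1: {South, East, West}; Player 2: {Opt1, Opt3, Opt4}.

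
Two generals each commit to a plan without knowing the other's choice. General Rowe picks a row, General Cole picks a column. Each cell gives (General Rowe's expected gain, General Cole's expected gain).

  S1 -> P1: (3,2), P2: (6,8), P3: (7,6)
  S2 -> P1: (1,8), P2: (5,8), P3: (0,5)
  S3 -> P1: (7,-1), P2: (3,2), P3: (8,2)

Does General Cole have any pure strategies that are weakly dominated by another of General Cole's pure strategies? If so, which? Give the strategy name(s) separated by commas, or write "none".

P2 weakly dominates P1 — S1: 8>2, S2: 8=8, S3: 2>-1.
Nothing dominates P2: P1 at S1 (8>2); P3 at S1 (8>6).
P2 weakly dominates P3 — S1: 8>6, S2: 8>5, S3: 2=2.

P1, P3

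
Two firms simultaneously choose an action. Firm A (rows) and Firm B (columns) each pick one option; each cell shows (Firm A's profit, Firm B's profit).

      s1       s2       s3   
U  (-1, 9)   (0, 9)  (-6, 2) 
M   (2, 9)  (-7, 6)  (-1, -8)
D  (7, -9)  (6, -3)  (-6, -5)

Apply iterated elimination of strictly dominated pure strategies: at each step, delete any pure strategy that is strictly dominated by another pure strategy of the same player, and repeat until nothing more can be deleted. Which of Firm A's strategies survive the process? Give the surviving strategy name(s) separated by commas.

Firm B's strategy s3 is strictly dominated by s2 (U: 9>2, M: 6>-8, D: -3>-5) and is removed.
For Firm A, D strictly dominates U on the remaining columns (s1: 7>-1, s2: 6>0); eliminate U.
Row M is eliminated: D beats it against every remaining column (s1: 7>2, s2: 6>-7).
Column s1 is eliminated: s2 beats it against every remaining row (D: -3>-9).
Among the remaining strategies, none is strictly dominated by another pure strategy of the same player, so the elimination stops.
Surviving strategies — Firm A: {D}; Firm B: {s2}.

D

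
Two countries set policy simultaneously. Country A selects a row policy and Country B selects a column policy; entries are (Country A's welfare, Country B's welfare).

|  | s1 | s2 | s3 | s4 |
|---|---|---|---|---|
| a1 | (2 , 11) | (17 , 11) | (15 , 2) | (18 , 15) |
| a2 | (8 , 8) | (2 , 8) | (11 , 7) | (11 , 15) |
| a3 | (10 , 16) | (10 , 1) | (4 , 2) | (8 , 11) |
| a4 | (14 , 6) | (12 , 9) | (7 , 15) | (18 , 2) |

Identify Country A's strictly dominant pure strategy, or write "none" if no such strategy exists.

none

a1 fails to dominate a2 at s1 (2<8).
a2 fails to dominate a1 at s2 (2<17).
a3 fails to dominate a1 at s2 (10<17).
a4 fails to dominate a1 at s2 (12<17).
No single strategy dominates all the others.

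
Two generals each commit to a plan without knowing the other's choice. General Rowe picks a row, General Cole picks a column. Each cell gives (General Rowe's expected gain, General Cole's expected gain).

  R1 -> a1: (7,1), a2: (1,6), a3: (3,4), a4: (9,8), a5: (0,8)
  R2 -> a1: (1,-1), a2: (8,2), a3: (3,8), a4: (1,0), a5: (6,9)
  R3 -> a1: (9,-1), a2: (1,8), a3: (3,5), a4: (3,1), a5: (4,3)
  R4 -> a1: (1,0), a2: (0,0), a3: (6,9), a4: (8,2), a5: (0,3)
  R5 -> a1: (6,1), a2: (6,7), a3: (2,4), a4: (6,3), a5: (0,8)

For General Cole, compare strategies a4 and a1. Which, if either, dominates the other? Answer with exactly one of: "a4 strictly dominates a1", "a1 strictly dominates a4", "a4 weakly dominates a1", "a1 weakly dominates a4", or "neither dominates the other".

Compare a4 to a1 across each opponent action: R1: 8>1, R2: 0>-1, R3: 1>-1, R4: 2>0, R5: 3>1.
Every comparison favours a4, so a4 strictly dominates a1.

a4 strictly dominates a1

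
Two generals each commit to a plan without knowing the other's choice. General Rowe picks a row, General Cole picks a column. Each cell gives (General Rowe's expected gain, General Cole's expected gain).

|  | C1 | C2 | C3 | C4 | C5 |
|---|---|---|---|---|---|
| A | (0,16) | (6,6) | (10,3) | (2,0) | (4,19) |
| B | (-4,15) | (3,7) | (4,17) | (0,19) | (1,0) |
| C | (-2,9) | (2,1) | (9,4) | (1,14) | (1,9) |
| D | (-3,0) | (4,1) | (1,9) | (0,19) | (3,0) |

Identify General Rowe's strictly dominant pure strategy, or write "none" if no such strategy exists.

A

A vs B: C1: 0>-4, C2: 6>3, C3: 10>4, C4: 2>0, C5: 4>1.
A vs C: C1: 0>-2, C2: 6>2, C3: 10>9, C4: 2>1, C5: 4>1.
A vs D: C1: 0>-3, C2: 6>4, C3: 10>1, C4: 2>0, C5: 4>3.
A strictly beats every other strategy against every opponent action, so it is strictly dominant.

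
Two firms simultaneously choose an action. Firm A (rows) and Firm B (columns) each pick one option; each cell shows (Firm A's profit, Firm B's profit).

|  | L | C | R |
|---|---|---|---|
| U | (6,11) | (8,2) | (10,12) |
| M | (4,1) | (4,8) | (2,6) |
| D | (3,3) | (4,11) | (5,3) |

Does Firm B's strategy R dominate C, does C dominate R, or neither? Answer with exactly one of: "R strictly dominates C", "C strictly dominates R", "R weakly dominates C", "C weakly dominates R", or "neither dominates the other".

Compare R to C across each choice by Firm A: U: 12>2, M: 6<8, D: 3<11.
R does better at U but worse at M, D; neither strategy dominates the other.

neither dominates the other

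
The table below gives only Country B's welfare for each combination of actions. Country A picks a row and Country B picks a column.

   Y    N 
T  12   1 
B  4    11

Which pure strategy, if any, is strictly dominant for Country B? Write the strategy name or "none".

none

Y fails to dominate N at B (4<11).
N fails to dominate Y at T (1<12).
No single strategy dominates all the others.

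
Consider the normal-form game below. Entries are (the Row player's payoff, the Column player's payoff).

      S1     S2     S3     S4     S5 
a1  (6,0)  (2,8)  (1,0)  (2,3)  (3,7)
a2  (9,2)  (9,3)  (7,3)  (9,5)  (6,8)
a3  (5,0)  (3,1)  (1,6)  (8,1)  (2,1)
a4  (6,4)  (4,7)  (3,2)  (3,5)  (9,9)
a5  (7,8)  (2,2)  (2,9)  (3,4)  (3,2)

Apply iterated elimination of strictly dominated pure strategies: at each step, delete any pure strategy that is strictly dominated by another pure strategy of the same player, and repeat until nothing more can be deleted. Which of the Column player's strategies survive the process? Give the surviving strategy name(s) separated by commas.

S5

Row a1 is eliminated: a2 beats it against every remaining column (S1: 9>6, S2: 9>2, S3: 7>1, S4: 9>2, S5: 6>3).
Row a3 is eliminated: a2 beats it against every remaining column (S1: 9>5, S2: 9>3, S3: 7>1, S4: 9>8, S5: 6>2).
The Row player's strategy a5 is strictly dominated by a2 (S1: 9>7, S2: 9>2, S3: 7>2, S4: 9>3, S5: 6>3) and is removed.
For the Column player, S2 strictly dominates S1 on the remaining rows (a2: 3>2, a4: 7>4); eliminate S1.
Column S2 is eliminated: S5 beats it against every remaining row (a2: 8>3, a4: 9>7).
The Column player's strategy S3 is strictly dominated by S4 (a2: 5>3, a4: 5>2) and is removed.
The Column player's strategy S4 is strictly dominated by S5 (a2: 8>5, a4: 9>5) and is removed.
The Row player's strategy a2 is strictly dominated by a4 (S5: 9>6) and is removed.
Among the remaining strategies, none is strictly dominated by another pure strategy of the same player, so the elimination stops.
Surviving strategies — the Row player: {a4}; the Column player: {S5}.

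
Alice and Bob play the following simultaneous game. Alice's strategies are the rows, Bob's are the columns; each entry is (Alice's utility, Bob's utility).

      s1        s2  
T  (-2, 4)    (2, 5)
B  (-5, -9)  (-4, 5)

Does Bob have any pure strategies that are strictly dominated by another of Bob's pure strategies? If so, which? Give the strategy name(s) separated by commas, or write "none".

s1: dominated, since s2 does at least as well everywhere (T: 5>4, B: 5>-9).
s2: no other strategy beats it everywhere (s1 at T (5>4)).

s1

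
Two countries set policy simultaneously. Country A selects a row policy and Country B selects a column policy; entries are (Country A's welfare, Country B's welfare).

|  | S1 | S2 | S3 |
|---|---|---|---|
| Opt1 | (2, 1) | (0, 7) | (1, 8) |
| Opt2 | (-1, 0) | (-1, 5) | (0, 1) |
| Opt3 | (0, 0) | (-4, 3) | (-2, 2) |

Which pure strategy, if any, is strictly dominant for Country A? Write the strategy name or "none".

Opt1 vs Opt2: S1: 2>-1, S2: 0>-1, S3: 1>0.
Opt1 vs Opt3: S1: 2>0, S2: 0>-4, S3: 1>-2.
Opt1 strictly beats every other strategy against every opponent action, so it is strictly dominant.

Opt1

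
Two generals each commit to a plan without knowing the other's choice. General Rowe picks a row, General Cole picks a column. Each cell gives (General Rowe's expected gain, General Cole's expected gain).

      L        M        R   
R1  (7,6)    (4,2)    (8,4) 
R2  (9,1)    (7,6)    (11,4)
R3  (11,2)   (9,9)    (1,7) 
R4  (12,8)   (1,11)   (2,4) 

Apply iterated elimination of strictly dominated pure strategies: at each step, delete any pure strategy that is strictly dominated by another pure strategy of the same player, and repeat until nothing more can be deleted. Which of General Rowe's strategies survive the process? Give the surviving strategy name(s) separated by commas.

R3

Row R1 is eliminated: R2 beats it against every remaining column (L: 9>7, M: 7>4, R: 11>8).
Column L is eliminated: M beats it against every remaining row (R2: 6>1, R3: 9>2, R4: 11>8).
For General Rowe, R2 strictly dominates R4 on the remaining columns (M: 7>1, R: 11>2); eliminate R4.
For General Cole, M strictly dominates R on the remaining rows (R2: 6>4, R3: 9>7); eliminate R.
Row R2 is eliminated: R3 beats it against every remaining column (M: 9>7).
Among the remaining strategies, none is strictly dominated by another pure strategy of the same player, so the elimination stops.
Surviving strategies — General Rowe: {R3}; General Cole: {M}.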